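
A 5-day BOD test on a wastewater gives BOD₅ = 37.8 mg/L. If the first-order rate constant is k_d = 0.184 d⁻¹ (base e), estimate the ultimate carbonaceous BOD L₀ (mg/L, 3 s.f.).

BOD₅ = L₀(1 − e^(−5k_d)) ⇒ L₀ = BOD₅ / (1 − e^(−5×0.184))
= 37.8 / (1 − 0.3985) = 37.8 / 0.6015 = 62.84 mg/L.

L₀ ≈ 62.8 mg/L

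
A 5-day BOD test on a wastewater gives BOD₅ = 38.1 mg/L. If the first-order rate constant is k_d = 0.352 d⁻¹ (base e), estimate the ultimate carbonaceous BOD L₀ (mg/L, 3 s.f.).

BOD₅ = L₀(1 − e^(−5k_d)) ⇒ L₀ = BOD₅ / (1 − e^(−5×0.352))
= 38.1 / (1 − 0.1720) = 38.1 / 0.8280 = 46.02 mg/L.

L₀ ≈ 46.0 mg/L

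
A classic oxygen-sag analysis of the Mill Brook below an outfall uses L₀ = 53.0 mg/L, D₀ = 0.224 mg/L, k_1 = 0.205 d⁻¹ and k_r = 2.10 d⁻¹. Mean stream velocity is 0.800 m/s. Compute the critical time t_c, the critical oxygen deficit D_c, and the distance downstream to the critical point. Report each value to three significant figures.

t_c ≈ 1.21 d; D_c ≈ 4.04 mg/L; x_c ≈ 83.4 km

t_c = [1/(k_r−k_1)] ln[(k_r/k_1)(1 − D₀(k_r−k_1)/(k_1 L₀))]
= [1/(2.10−0.205)] ln[(2.10/0.205)(1 − 0.224×1.895/(0.205×53.0))]
= (1/1.895) ln[10.24 × 0.9609] = 0.5277 × ln(9.844) = 0.5277 × 2.287 = 1.207 d.
L(t_c) = L₀ e^(−k_1 t_c) = 53.0 × 0.7808 = 41.38 mg/L, and at the critical point k_r D_c = k_1 L, so D_c = (0.205/2.10) × 41.38 = 4.040 mg/L.
x_c = v t_c = 0.800 m/s × 1.207 d × 86400 s/d = 83410 m ≈ 83.4 km.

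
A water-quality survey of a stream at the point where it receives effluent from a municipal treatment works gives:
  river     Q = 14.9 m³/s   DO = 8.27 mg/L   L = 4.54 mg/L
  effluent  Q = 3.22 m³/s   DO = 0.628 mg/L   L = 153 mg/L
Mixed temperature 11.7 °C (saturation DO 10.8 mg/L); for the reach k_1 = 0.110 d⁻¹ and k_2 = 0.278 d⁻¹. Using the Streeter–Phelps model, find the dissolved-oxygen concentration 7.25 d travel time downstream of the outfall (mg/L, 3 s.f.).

DO ≈ 3.86 mg/L

Mixed DO = (14.9×8.27 + 3.22×0.628)/(14.9+3.22) = 125.2/18.12 = 6.912 mg/L.
Mixed L₀ = (14.9×4.54 + 3.22×153)/(18.12) = 560.3/18.12 = 30.92 mg/L.
Initial deficit D₀ = C_s − DO₀ = 10.8 − 6.912 = 3.888 mg/L.
D(7.25) = [0.110×30.92/(0.278−0.110)](e^(−0.110×7.25) − e^(−0.278×7.25)) + 3.888 e^(−0.278×7.25)
= 20.25 × (0.4505 − 0.1333) + 3.888 × 0.1333 = 6.940 mg/L.
DO = 10.8 − 6.940 = 3.860 mg/L.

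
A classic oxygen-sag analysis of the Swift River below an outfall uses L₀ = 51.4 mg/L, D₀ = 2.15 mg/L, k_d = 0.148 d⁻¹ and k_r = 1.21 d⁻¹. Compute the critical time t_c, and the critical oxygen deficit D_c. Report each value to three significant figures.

t_c ≈ 1.64 d; D_c ≈ 4.93 mg/L

At the critical point dD/dt = 0, so k_d L₀ e^(−k_d t) = k_r D. Substituting D(t) from the Streeter–Phelps equation and solving for t gives
t_c = ln[(k_r/k_d)(1 − D₀(k_r−k_d)/(k_d L₀))] / (k_r−k_d).
Here k_r−k_d = 1.062 d⁻¹ and 1 − D₀(k_r−k_d)/(k_d L₀) = 1 − 2.15×1.062/(0.148×51.4) = 0.6999, so
t_c = ln(8.176 × 0.6999) / 1.062 = 1.744 / 1.062 = 1.642 d.
D_c = (k_d/k_r) L₀ e^(−k_d t_c) = (0.148/1.21) × 51.4 × e^(−0.148×1.642) = 0.1223 × 51.4 × 0.7842 = 4.930 mg/L.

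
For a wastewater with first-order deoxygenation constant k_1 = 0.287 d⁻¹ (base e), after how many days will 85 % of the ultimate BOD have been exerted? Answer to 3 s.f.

y/L₀ = 1 − e^(−k_1 t) = 0.85 ⇒ e^(−k_1 t) = 0.150
t = −ln(0.150) / 0.287 = 1.897 / 0.287 = 6.610 d.

t ≈ 6.61 d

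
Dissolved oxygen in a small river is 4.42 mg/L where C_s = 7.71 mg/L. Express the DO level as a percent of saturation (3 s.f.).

% saturation = C/C_s × 100 = 4.42/7.71 × 100 = 57.3 %.

57.3 % saturation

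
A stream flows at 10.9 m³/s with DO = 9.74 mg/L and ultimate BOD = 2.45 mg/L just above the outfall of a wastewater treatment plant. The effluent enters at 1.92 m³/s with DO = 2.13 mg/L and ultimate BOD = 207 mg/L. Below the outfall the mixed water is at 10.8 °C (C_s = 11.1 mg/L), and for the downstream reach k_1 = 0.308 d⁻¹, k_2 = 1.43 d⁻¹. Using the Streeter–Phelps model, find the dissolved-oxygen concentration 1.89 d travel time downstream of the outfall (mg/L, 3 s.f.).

Mixed DO = (10.9×9.74 + 1.92×2.13)/(10.9+1.92) = 110.3/12.82 = 8.600 mg/L.
Mixed L₀ = (10.9×2.45 + 1.92×207)/(12.82) = 424.1/12.82 = 33.08 mg/L.
Initial deficit D₀ = C_s − DO₀ = 11.1 − 8.600 = 2.500 mg/L.
D(1.89) = [0.308×33.08/(1.43−0.308)](e^(−0.308×1.89) − e^(−1.43×1.89)) + 2.500 e^(−1.43×1.89)
= 9.082 × (0.5587 − 0.06702) + 2.500 × 0.06702 = 4.633 mg/L.
DO = 11.1 − 4.633 = 6.467 mg/L.

DO ≈ 6.47 mg/L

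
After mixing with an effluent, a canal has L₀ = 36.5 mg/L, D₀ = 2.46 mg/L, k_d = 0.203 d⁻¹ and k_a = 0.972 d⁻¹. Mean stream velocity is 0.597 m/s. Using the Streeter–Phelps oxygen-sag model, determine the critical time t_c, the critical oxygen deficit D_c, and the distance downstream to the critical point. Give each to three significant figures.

t_c ≈ 1.65 d; D_c ≈ 5.45 mg/L; x_c ≈ 85.3 km

t_c = [1/(k_a−k_d)] ln[(k_a/k_d)(1 − D₀(k_a−k_d)/(k_d L₀))]
= [1/(0.972−0.203)] ln[(0.972/0.203)(1 − 2.46×0.7690/(0.203×36.5))]
= (1/0.7690) ln[4.788 × 0.7447] = 1.300 × ln(3.566) = 1.300 × 1.271 = 1.653 d.
D_c = (k_d/k_a) L₀ e^(−k_d t_c) = (0.203/0.972) × 36.5 × e^(−0.203×1.653) = 0.2088 × 36.5 × 0.7149 = 5.450 mg/L.
x_c = v t_c = 0.597 m/s × 1.653 d × 86400 s/d = 85280 m ≈ 85.3 km.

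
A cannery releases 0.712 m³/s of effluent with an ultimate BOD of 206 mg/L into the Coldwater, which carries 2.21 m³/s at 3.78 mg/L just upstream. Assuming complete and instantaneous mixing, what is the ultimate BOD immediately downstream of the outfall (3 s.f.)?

53.1 mg/L

Flow-weighted mixing: C = (Q_r C_r + Q_w C_w)/(Q_r + Q_w)
= (2.21×3.78 + 0.712×206)/(2.21 + 0.712) = 155.0/2.922 = 53.05 mg/L.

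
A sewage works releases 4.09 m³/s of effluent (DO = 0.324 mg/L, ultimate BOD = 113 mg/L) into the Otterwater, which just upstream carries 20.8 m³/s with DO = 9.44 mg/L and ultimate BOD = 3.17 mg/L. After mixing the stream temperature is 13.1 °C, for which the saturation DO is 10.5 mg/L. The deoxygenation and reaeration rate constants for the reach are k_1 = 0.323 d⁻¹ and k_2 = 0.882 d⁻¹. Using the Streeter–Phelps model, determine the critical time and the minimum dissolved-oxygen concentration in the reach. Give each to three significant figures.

Mixed DO = (20.8×9.44 + 4.09×0.324)/(20.8+4.09) = 197.7/24.89 = 7.942 mg/L.
Mixed L₀ = (20.8×3.17 + 4.09×113)/(24.89) = 528.1/24.89 = 21.22 mg/L.
Initial deficit D₀ = C_s − DO₀ = 10.5 − 7.942 = 2.558 mg/L.
t_c = (1/0.5590) ln[(0.882/0.323)(1 − 2.558×0.5590/(0.323×21.22))] = 1.789 × ln(2.161) = 1.378 d.
D_c = (0.323/0.882) × 21.22 × e^(−0.323×1.378) = 0.3662 × 21.22 × 0.6407 = 4.978 mg/L.
Minimum DO = 10.5 − 4.978 = 5.522 mg/L.

t_c ≈ 1.38 d; minimum DO ≈ 5.52 mg/L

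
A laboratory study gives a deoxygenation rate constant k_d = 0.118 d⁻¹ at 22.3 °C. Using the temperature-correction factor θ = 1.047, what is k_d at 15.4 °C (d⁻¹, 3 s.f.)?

k_d ≈ 0.0860 d⁻¹

k_d(T₂) = k_d(T₁) · θ^(T₂−T₁) = 0.118 × 1.047^(15.4−22.3)
= 0.118 × 1.047^-6.90 = 0.118 × 0.7284 = 0.08595 d⁻¹.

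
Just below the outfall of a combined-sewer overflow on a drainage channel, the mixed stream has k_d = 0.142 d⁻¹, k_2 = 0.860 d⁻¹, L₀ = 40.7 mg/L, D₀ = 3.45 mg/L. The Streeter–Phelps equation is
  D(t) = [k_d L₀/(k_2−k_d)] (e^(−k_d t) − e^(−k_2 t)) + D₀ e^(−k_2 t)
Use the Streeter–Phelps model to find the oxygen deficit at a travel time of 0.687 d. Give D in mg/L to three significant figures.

D ≈ 4.75 mg/L

k_d L₀/(k_2−k_d) = 0.142×40.7/(0.860−0.142) = 5.779/0.7180 = 8.049 mg/L.
e^(−k_d t) = e^(−0.142×0.6870) = 0.9071; e^(−k_2 t) = e^(−0.860×0.6870) = 0.5539.
D = 8.049 × (0.9071 − 0.5539) + 3.45 × 0.5539 = 2.843 + 1.911 = 4.754 mg/L.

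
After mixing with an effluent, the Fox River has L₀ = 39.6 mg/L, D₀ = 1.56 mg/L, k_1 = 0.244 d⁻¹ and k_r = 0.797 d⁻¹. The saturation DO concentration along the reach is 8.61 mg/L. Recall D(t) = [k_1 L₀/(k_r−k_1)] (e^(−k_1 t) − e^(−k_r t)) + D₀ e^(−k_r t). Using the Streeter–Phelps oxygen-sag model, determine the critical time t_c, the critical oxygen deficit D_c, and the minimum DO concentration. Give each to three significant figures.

With k_r/k_1 = 3.266 and 1 − D₀(k_r−k_1)/(k_1 L₀) = 0.9107,
t_c = ln(3.266 × 0.9107) / (0.797 − 0.244) = ln(2.975) / 0.5530 = 1.090/0.5530 = 1.971 d.
L(t_c) = L₀ e^(−k_1 t_c) = 39.6 × 0.6182 = 24.48 mg/L, and at the critical point k_r D_c = k_1 L, so D_c = (0.244/0.797) × 24.48 = 7.494 mg/L.
Minimum DO = C_s − D_c = 8.61 − 7.494 = 1.116 mg/L.

t_c ≈ 1.97 d; D_c ≈ 7.49 mg/L; min DO ≈ 1.12 mg/L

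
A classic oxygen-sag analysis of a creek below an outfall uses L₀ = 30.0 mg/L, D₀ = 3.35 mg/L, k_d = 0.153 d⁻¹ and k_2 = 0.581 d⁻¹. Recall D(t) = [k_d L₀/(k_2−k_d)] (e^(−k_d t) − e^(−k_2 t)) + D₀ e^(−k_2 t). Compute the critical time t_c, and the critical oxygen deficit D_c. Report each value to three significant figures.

t_c ≈ 2.24 d; D_c ≈ 5.61 mg/L

t_c = [1/(k_2−k_d)] ln[(k_2/k_d)(1 − D₀(k_2−k_d)/(k_d L₀))]
= [1/(0.581−0.153)] ln[(0.581/0.153)(1 − 3.35×0.4280/(0.153×30.0))]
= (1/0.4280) ln[3.797 × 0.6876] = 2.336 × ln(2.611) = 2.336 × 0.9598 = 2.243 d.
L(t_c) = L₀ e^(−k_d t_c) = 30.0 × 0.7096 = 21.29 mg/L, and at the critical point k_2 D_c = k_d L, so D_c = (0.153/0.581) × 21.29 = 5.606 mg/L.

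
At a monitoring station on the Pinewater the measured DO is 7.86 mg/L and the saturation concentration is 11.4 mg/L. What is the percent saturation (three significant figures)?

% saturation = C/C_s × 100 = 7.86/11.4 × 100 = 68.9 %.

68.9 % saturation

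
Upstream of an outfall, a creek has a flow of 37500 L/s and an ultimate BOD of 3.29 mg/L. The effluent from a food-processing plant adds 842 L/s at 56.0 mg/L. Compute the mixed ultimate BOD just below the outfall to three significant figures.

Flow-weighted mixing: C = (Q_r C_r + Q_w C_w)/(Q_r + Q_w)
= (37500×3.29 + 842×56.0)/(37500 + 842) = 170500/38340 = 4.448 mg/L.

4.45 mg/L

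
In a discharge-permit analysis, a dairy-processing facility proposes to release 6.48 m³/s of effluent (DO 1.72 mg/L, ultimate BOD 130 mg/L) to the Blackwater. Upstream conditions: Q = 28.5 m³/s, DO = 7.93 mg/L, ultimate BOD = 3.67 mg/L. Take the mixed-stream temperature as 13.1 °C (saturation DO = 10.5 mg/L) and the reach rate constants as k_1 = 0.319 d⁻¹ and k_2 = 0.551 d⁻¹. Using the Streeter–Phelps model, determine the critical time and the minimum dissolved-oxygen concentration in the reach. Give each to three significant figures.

t_c ≈ 1.90 d; minimum DO ≈ 1.96 mg/L

Mixed DO = (28.5×7.93 + 6.48×1.72)/(28.5+6.48) = 237.2/34.98 = 6.780 mg/L.
Mixed L₀ = (28.5×3.67 + 6.48×130)/(34.98) = 947.0/34.98 = 27.07 mg/L.
Initial deficit D₀ = C_s − DO₀ = 10.5 − 6.780 = 3.720 mg/L.
t_c = (1/0.2320) ln[(0.551/0.319)(1 − 3.720×0.2320/(0.319×27.07))] = 4.310 × ln(1.555) = 1.902 d.
D_c = (0.319/0.551) × 27.07 × e^(−0.319×1.902) = 0.5789 × 27.07 × 0.5451 = 8.544 mg/L.
Minimum DO = 10.5 − 8.544 = 1.956 mg/L.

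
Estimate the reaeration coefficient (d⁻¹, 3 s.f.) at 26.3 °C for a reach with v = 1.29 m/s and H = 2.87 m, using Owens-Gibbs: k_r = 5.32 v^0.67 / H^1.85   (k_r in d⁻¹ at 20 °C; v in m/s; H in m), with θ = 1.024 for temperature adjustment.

k_r ≈ 1.04 d⁻¹

k_r(20) = 5.32 × 1.29^0.67 / 2.87^1.85 = 5.32 × 1.186 / 7.032 = 0.8973 d⁻¹.
k_r(26.3) = 0.8973 × 1.024^(26.3−20) = 0.8973 × 1.161 = 1.042 d⁻¹.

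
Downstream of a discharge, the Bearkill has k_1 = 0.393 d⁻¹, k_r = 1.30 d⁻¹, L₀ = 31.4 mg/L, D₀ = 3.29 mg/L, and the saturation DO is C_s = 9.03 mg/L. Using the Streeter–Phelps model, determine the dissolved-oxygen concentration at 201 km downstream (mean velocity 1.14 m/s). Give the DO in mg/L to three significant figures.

DO ≈ 3.66 mg/L

Travel time t = x/v = 201 km / (1.14 m/s) = 201000 m / 1.14 m/s = 176300 s = 2.041 d.
k_1 L₀/(k_r−k_1) = 0.393×31.4/(1.30−0.393) = 12.34/0.9070 = 13.61 mg/L.
e^(−k_1 t) = e^(−0.393×2.041) = 0.4484; e^(−k_r t) = e^(−1.30×2.041) = 0.07045.
D = 13.61 × (0.4484 − 0.07045) + 3.29 × 0.07045 = 5.143 + 0.2318 = 5.374 mg/L.
DO = C_s − D = 9.03 − 5.374 = 3.656 mg/L.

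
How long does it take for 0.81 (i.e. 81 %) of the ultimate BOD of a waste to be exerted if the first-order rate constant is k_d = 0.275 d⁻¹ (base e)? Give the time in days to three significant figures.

t ≈ 6.04 d

y/L₀ = 1 − e^(−k_d t) = 0.81 ⇒ e^(−k_d t) = 0.190
t = −ln(0.190) / 0.275 = 1.661 / 0.275 = 6.039 d.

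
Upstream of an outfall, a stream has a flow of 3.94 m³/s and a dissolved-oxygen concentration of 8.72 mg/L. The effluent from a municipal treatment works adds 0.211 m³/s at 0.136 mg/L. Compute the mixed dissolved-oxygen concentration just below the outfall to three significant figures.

Flow-weighted mixing: C = (Q_r C_r + Q_w C_w)/(Q_r + Q_w)
= (3.94×8.72 + 0.211×0.136)/(3.94 + 0.211) = 34.39/4.151 = 8.284 mg/L.

8.28 mg/L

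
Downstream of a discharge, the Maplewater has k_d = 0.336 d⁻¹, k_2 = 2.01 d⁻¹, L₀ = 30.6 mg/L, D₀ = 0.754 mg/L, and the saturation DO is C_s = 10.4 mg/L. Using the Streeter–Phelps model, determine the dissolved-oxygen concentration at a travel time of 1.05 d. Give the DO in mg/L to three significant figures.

DO ≈ 6.74 mg/L

k_d L₀/(k_2−k_d) = 0.336×30.6/(2.01−0.336) = 10.28/1.674 = 6.142 mg/L.
e^(−k_d t) = e^(−0.336×1.050) = 0.7027; e^(−k_2 t) = e^(−2.01×1.050) = 0.1212.
D = 6.142 × (0.7027 − 0.1212) + 0.754 × 0.1212 = 3.572 + 0.09137 = 3.663 mg/L.
DO = C_s − D = 10.4 − 3.663 = 6.737 mg/L.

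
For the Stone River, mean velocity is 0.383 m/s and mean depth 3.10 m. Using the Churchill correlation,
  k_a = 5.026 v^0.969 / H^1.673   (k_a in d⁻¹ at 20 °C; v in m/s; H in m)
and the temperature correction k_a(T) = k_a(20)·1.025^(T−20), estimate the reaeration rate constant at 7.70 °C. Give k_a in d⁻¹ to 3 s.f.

k_a(20) = 5.026 × 0.383^0.969 / 3.10^1.673 = 5.026 × 0.3946 / 6.638 = 0.2987 d⁻¹.
k_a(7.70) = 0.2987 × 1.025^(7.70−20) = 0.2987 × 0.7381 = 0.2205 d⁻¹.

k_a ≈ 0.220 d⁻¹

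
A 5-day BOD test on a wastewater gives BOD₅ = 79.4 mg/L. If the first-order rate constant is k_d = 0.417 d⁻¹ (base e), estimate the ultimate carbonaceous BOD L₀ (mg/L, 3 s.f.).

L₀ ≈ 90.7 mg/L

BOD₅ = L₀(1 − e^(−5k_d)) ⇒ L₀ = BOD₅ / (1 − e^(−5×0.417))
= 79.4 / (1 − 0.1243) = 79.4 / 0.8757 = 90.67 mg/L.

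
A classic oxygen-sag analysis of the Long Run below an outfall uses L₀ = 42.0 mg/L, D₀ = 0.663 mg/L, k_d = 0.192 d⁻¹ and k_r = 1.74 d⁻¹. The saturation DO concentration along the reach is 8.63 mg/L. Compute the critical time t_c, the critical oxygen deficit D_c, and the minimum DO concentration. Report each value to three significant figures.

t_c ≈ 1.34 d; D_c ≈ 3.59 mg/L; min DO ≈ 5.04 mg/L

t_c = [1/(k_r−k_d)] ln[(k_r/k_d)(1 − D₀(k_r−k_d)/(k_d L₀))]
= [1/(1.74−0.192)] ln[(1.74/0.192)(1 − 0.663×1.548/(0.192×42.0))]
= (1/1.548) ln[9.062 × 0.8727] = 0.6460 × ln(7.909) = 0.6460 × 2.068 = 1.336 d.
D_c = (k_d/k_r) L₀ e^(−k_d t_c) = (0.192/1.74) × 42.0 × e^(−0.192×1.336) = 0.1103 × 42.0 × 0.7738 = 3.586 mg/L.
Minimum DO = C_s − D_c = 8.63 − 3.586 = 5.044 mg/L.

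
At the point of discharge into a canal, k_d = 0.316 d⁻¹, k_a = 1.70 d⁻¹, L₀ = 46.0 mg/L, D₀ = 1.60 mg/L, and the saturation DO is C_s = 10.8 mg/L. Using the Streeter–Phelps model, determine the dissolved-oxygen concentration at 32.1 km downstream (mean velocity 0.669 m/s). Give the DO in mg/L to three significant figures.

Travel time t = x/v = 32.1 km / (0.669 m/s) = 32100 m / 0.669 m/s = 47980 s = 0.5553 d.
k_d L₀/(k_a−k_d) = 0.316×46.0/(1.70−0.316) = 14.54/1.384 = 10.50 mg/L.
e^(−k_d t) = e^(−0.316×0.5553) = 0.8390; e^(−k_a t) = e^(−1.70×0.5553) = 0.3890.
D = 10.50 × (0.8390 − 0.3890) + 1.60 × 0.3890 = 4.726 + 0.6225 = 5.349 mg/L.
DO = C_s − D = 10.8 − 5.349 = 5.451 mg/L.

DO ≈ 5.45 mg/L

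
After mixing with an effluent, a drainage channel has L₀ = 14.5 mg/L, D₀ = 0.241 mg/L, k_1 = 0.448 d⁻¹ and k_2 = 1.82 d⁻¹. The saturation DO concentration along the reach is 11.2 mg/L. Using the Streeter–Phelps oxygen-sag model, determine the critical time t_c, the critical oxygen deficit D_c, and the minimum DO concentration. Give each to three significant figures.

t_c ≈ 0.984 d; D_c ≈ 2.30 mg/L; min DO ≈ 8.90 mg/L

With k_2/k_1 = 4.062 and 1 − D₀(k_2−k_1)/(k_1 L₀) = 0.9491,
t_c = ln(4.062 × 0.9491) / (1.82 − 0.448) = ln(3.856) / 1.372 = 1.350/1.372 = 0.9836 d.
L(t_c) = L₀ e^(−k_1 t_c) = 14.5 × 0.6436 = 9.332 mg/L, and at the critical point k_2 D_c = k_1 L, so D_c = (0.448/1.82) × 9.332 = 2.297 mg/L.
Minimum DO = C_s − D_c = 11.2 − 2.297 = 8.903 mg/L.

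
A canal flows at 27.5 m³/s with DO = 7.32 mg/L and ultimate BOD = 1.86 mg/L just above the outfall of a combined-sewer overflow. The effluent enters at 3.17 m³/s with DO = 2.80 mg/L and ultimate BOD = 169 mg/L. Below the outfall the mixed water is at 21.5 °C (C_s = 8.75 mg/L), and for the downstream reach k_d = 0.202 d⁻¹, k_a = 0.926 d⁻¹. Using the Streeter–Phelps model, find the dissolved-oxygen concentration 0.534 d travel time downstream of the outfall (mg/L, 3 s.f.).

Mixed DO = (27.5×7.32 + 3.17×2.80)/(27.5+3.17) = 210.2/30.67 = 6.853 mg/L.
Mixed L₀ = (27.5×1.86 + 3.17×169)/(30.67) = 586.9/30.67 = 19.14 mg/L.
Initial deficit D₀ = C_s − DO₀ = 8.75 − 6.853 = 1.897 mg/L.
D(0.534) = [0.202×19.14/(0.926−0.202)](e^(−0.202×0.534) − e^(−0.926×0.534)) + 1.897 e^(−0.926×0.534)
= 5.339 × (0.8977 − 0.6099) + 1.897 × 0.6099 = 2.694 mg/L.
DO = 8.75 − 2.694 = 6.056 mg/L.

DO ≈ 6.06 mg/L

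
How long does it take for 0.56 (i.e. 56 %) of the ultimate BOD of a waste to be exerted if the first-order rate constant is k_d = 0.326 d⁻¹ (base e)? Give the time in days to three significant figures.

y/L₀ = 1 − e^(−k_d t) = 0.56 ⇒ e^(−k_d t) = 0.440
t = −ln(0.440) / 0.326 = 0.8210 / 0.326 = 2.518 d.

t ≈ 2.52 d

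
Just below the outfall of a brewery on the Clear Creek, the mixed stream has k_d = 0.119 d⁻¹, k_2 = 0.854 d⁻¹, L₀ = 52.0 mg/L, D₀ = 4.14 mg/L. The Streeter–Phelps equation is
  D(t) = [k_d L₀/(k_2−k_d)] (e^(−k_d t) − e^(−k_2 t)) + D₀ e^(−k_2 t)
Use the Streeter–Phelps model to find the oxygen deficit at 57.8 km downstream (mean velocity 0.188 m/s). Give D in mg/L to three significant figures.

D ≈ 5.31 mg/L

Travel time t = x/v = 57.8 km / (0.188 m/s) = 57800 m / 0.188 m/s = 307400 s = 3.558 d.
k_d L₀/(k_2−k_d) = 0.119×52.0/(0.854−0.119) = 6.188/0.7350 = 8.419 mg/L.
e^(−k_d t) = e^(−0.119×3.558) = 0.6548; e^(−k_2 t) = e^(−0.854×3.558) = 0.04789.
D = 8.419 × (0.6548 − 0.04789) + 4.14 × 0.04789 = 5.109 + 0.1983 = 5.308 mg/L.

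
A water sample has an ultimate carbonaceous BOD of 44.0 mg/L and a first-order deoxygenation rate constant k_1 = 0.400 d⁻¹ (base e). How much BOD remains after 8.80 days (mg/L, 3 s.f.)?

L ≈ 1.30 mg/L

L_t = L₀ e^(−k_1 t) = 44.0 × e^(−0.400×8.80) = 44.0 × 0.02960 = 1.302 mg/L.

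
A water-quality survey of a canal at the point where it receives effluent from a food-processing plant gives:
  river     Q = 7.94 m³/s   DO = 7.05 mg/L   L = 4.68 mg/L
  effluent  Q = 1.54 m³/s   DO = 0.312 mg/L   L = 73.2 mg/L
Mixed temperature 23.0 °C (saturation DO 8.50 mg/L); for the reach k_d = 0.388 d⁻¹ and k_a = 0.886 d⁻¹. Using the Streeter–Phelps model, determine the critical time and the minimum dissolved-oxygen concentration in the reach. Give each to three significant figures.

Mixed DO = (7.94×7.05 + 1.54×0.312)/(7.94+1.54) = 56.46/9.480 = 5.955 mg/L.
Mixed L₀ = (7.94×4.68 + 1.54×73.2)/(9.480) = 149.9/9.480 = 15.81 mg/L.
Initial deficit D₀ = C_s − DO₀ = 8.50 − 5.955 = 2.545 mg/L.
t_c = (1/0.4980) ln[(0.886/0.388)(1 − 2.545×0.4980/(0.388×15.81))] = 2.008 × ln(1.812) = 1.193 d.
D_c = (0.388/0.886) × 15.81 × e^(−0.388×1.193) = 0.4379 × 15.81 × 0.6294 = 4.358 mg/L.
Minimum DO = 8.50 − 4.358 = 4.142 mg/L.

t_c ≈ 1.19 d; minimum DO ≈ 4.14 mg/L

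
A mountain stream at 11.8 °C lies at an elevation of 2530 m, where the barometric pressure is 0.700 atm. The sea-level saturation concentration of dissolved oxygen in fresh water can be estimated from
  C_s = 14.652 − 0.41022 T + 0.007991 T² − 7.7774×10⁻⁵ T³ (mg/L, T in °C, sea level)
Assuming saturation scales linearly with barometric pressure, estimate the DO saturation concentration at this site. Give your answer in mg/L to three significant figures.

At sea level: C_s = 14.652 − 0.41022×11.8 + 0.007991×11.8² − 7.7774×10⁻⁵×11.8³ = 10.80 mg/L.
Pressure correction: C_s' = 10.80 × 0.700 = 7.557 mg/L.

C_s ≈ 7.56 mg/L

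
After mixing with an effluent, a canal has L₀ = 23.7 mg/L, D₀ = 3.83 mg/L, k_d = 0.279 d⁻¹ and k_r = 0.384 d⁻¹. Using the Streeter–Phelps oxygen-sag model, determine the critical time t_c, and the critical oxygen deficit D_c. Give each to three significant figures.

At the critical point dD/dt = 0, so k_d L₀ e^(−k_d t) = k_r D. Substituting D(t) from the Streeter–Phelps equation and solving for t gives
t_c = ln[(k_r/k_d)(1 − D₀(k_r−k_d)/(k_d L₀))] / (k_r−k_d).
Here k_r−k_d = 0.1050 d⁻¹ and 1 − D₀(k_r−k_d)/(k_d L₀) = 1 − 3.83×0.1050/(0.279×23.7) = 0.9392, so
t_c = ln(1.376 × 0.9392) / 0.1050 = 0.2567 / 0.1050 = 2.445 d.
L(t_c) = L₀ e^(−k_d t_c) = 23.7 × 0.5056 = 11.98 mg/L, and at the critical point k_r D_c = k_d L, so D_c = (0.279/0.384) × 11.98 = 8.706 mg/L.

t_c ≈ 2.44 d; D_c ≈ 8.71 mg/L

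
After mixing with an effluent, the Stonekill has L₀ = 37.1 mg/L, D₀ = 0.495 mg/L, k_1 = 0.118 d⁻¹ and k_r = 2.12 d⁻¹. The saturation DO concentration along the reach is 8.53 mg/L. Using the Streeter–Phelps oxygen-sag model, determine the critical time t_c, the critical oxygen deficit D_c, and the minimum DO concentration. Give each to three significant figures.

t_c = [1/(k_r−k_1)] ln[(k_r/k_1)(1 − D₀(k_r−k_1)/(k_1 L₀))]
= [1/(2.12−0.118)] ln[(2.12/0.118)(1 − 0.495×2.002/(0.118×37.1))]
= (1/2.002) ln[17.97 × 0.7736] = 0.4995 × ln(13.90) = 0.4995 × 2.632 = 1.315 d.
L(t_c) = L₀ e^(−k_1 t_c) = 37.1 × 0.8563 = 31.77 mg/L, and at the critical point k_r D_c = k_1 L, so D_c = (0.118/2.12) × 31.77 = 1.768 mg/L.
Minimum DO = C_s − D_c = 8.53 − 1.768 = 6.762 mg/L.

t_c ≈ 1.31 d; D_c ≈ 1.77 mg/L; min DO ≈ 6.76 mg/L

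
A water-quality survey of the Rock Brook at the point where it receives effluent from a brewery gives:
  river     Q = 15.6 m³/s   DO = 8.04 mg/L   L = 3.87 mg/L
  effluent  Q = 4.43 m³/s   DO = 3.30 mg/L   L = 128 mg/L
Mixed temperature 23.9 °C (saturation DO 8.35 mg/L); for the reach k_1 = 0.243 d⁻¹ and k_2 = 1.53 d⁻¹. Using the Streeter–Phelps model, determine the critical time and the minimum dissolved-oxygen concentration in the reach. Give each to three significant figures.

Mixed DO = (15.6×8.04 + 4.43×3.30)/(15.6+4.43) = 140.0/20.03 = 6.992 mg/L.
Mixed L₀ = (15.6×3.87 + 4.43×128)/(20.03) = 627.4/20.03 = 31.32 mg/L.
Initial deficit D₀ = C_s − DO₀ = 8.35 − 6.992 = 1.358 mg/L.
t_c = (1/1.287) ln[(1.53/0.243)(1 − 1.358×1.287/(0.243×31.32))] = 0.7770 × ln(4.850) = 1.227 d.
D_c = (0.243/1.53) × 31.32 × e^(−0.243×1.227) = 0.1588 × 31.32 × 0.7422 = 3.692 mg/L.
Minimum DO = 8.35 − 3.692 = 4.658 mg/L.

t_c ≈ 1.23 d; minimum DO ≈ 4.66 mg/L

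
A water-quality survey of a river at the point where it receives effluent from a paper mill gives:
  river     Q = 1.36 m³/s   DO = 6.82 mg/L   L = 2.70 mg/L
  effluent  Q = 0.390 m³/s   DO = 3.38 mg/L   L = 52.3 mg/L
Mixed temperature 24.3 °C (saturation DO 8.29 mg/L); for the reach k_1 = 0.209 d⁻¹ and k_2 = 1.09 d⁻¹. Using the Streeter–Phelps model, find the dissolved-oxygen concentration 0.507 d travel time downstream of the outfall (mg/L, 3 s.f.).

Mixed DO = (1.36×6.82 + 0.390×3.38)/(1.36+0.390) = 10.59/1.750 = 6.053 mg/L.
Mixed L₀ = (1.36×2.70 + 0.390×52.3)/(1.750) = 24.07/1.750 = 13.75 mg/L.
Initial deficit D₀ = C_s − DO₀ = 8.29 − 6.053 = 2.237 mg/L.
D(0.507) = [0.209×13.75/(1.09−0.209)](e^(−0.209×0.507) − e^(−1.09×0.507)) + 2.237 e^(−1.09×0.507)
= 3.263 × (0.8995 − 0.5754) + 2.237 × 0.5754 = 2.344 mg/L.
DO = 8.29 − 2.344 = 5.946 mg/L.

DO ≈ 5.95 mg/L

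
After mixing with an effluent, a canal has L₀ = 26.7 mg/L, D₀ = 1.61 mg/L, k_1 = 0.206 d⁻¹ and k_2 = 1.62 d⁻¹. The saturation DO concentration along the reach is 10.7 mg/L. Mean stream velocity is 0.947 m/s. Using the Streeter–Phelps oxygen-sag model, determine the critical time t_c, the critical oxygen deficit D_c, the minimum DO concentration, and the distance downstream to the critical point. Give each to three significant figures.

t_c ≈ 1.08 d; D_c ≈ 2.72 mg/L; min DO ≈ 7.98 mg/L; x_c ≈ 88.4 km

t_c = [1/(k_2−k_1)] ln[(k_2/k_1)(1 − D₀(k_2−k_1)/(k_1 L₀))]
= [1/(1.62−0.206)] ln[(1.62/0.206)(1 − 1.61×1.414/(0.206×26.7))]
= (1/1.414) ln[7.864 × 0.5861] = 0.7072 × ln(4.609) = 0.7072 × 1.528 = 1.081 d.
L(t_c) = L₀ e^(−k_1 t_c) = 26.7 × 0.8004 = 21.37 mg/L, and at the critical point k_2 D_c = k_1 L, so D_c = (0.206/1.62) × 21.37 = 2.718 mg/L.
Minimum DO = C_s − D_c = 10.7 − 2.718 = 7.982 mg/L.
x_c = v t_c = 0.947 m/s × 1.081 d × 86400 s/d = 88420 m ≈ 88.4 km.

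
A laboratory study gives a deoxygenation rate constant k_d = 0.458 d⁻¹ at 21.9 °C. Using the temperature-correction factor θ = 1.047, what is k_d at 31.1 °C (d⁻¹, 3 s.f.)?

k_d(T₂) = k_d(T₁) · θ^(T₂−T₁) = 0.458 × 1.047^(31.1−21.9)
= 0.458 × 1.047^9.20 = 0.458 × 1.526 = 0.6988 d⁻¹.

k_d ≈ 0.699 d⁻¹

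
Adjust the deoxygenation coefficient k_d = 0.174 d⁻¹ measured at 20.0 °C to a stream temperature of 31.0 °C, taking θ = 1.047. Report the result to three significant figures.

k_d(T₂) = k_d(T₁) · θ^(T₂−T₁) = 0.174 × 1.047^(31.0−20.0)
= 0.174 × 1.047^11.0 = 0.174 × 1.657 = 0.2884 d⁻¹.

k_d ≈ 0.288 d⁻¹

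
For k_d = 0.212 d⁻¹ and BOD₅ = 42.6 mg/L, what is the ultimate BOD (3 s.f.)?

L₀ ≈ 65.2 mg/L

BOD₅ = L₀(1 − e^(−5k_d)) ⇒ L₀ = BOD₅ / (1 − e^(−5×0.212))
= 42.6 / (1 − 0.3465) = 42.6 / 0.6535 = 65.18 mg/L.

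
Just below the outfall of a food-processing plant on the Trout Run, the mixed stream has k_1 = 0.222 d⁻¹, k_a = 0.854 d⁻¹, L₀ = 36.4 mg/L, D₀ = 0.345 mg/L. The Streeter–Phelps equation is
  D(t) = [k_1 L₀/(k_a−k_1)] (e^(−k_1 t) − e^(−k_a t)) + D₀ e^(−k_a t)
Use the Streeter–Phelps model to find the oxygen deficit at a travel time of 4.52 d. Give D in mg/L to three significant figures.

D ≈ 4.43 mg/L

k_1 L₀/(k_a−k_1) = 0.222×36.4/(0.854−0.222) = 8.081/0.6320 = 12.79 mg/L.
e^(−k_1 t) = e^(−0.222×4.520) = 0.3666; e^(−k_a t) = e^(−0.854×4.520) = 0.02107.
D = 12.79 × (0.3666 − 0.02107) + 0.345 × 0.02107 = 4.418 + 0.007268 = 4.425 mg/L.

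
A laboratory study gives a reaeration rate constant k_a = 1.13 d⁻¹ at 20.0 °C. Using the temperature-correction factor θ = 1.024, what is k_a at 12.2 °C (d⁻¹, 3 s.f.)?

k_a(T₂) = k_a(T₁) · θ^(T₂−T₁) = 1.13 × 1.024^(12.2−20.0)
= 1.13 × 1.024^-7.80 = 1.13 × 0.8311 = 0.9392 d⁻¹.

k_a ≈ 0.939 d⁻¹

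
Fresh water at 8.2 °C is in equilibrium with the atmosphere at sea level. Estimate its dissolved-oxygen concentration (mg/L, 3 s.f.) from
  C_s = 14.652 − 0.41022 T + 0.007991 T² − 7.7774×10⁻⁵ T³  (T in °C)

C_s = 14.652 − 0.41022×8.2 + 0.007991×8.2² − 7.7774×10⁻⁵×8.2³ = 11.78 mg/L.

C_s ≈ 11.8 mg/L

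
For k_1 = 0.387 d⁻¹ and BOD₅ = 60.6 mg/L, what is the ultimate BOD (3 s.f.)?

L₀ ≈ 70.8 mg/L

BOD₅ = L₀(1 − e^(−5k_1)) ⇒ L₀ = BOD₅ / (1 − e^(−5×0.387))
= 60.6 / (1 − 0.1444) = 60.6 / 0.8556 = 70.83 mg/L.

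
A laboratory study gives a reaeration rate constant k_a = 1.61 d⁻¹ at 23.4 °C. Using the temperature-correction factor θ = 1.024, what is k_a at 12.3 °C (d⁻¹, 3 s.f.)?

k_a(T₂) = k_a(T₁) · θ^(T₂−T₁) = 1.61 × 1.024^(12.3−23.4)
= 1.61 × 1.024^-11.1 = 1.61 × 0.7685 = 1.237 d⁻¹.

k_a ≈ 1.24 d⁻¹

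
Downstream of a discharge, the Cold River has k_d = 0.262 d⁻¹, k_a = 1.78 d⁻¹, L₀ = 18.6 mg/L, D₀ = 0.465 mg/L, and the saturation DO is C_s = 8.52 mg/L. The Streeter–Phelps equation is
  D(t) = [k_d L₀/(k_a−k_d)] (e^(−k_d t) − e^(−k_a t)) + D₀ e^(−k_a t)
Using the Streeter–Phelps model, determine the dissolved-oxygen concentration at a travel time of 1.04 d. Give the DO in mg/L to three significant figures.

k_d L₀/(k_a−k_d) = 0.262×18.6/(1.78−0.262) = 4.873/1.518 = 3.210 mg/L.
e^(−k_d t) = e^(−0.262×1.040) = 0.7615; e^(−k_a t) = e^(−1.78×1.040) = 0.1570.
D = 3.210 × (0.7615 − 0.1570) + 0.465 × 0.1570 = 1.940 + 0.07303 = 2.013 mg/L.
DO = C_s − D = 8.52 − 2.013 = 6.507 mg/L.

DO ≈ 6.51 mg/L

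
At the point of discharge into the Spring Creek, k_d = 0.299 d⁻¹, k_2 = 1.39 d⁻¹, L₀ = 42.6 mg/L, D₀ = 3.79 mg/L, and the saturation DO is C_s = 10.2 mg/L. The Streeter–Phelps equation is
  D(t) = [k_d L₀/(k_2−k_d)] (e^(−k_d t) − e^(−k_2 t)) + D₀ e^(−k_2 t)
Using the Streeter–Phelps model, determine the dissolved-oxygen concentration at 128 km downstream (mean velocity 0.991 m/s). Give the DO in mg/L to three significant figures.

Travel time t = x/v = 128 km / (0.991 m/s) = 128000 m / 0.991 m/s = 129200 s = 1.495 d.
k_d L₀/(k_2−k_d) = 0.299×42.6/(1.39−0.299) = 12.74/1.091 = 11.67 mg/L.
e^(−k_d t) = e^(−0.299×1.495) = 0.6396; e^(−k_2 t) = e^(−1.39×1.495) = 0.1252.
D = 11.67 × (0.6396 − 0.1252) + 3.79 × 0.1252 = 6.005 + 0.4745 = 6.480 mg/L.
DO = C_s − D = 10.2 − 6.480 = 3.720 mg/L.

DO ≈ 3.72 mg/L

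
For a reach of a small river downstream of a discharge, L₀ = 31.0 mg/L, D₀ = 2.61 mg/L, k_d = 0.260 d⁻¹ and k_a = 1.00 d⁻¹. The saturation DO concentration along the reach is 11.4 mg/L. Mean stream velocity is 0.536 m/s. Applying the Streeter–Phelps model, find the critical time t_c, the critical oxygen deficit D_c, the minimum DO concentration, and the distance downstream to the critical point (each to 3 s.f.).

t_c ≈ 1.45 d; D_c ≈ 5.53 mg/L; min DO ≈ 5.87 mg/L; x_c ≈ 67.2 km

With k_a/k_d = 3.846 and 1 − D₀(k_a−k_d)/(k_d L₀) = 0.7604,
t_c = ln(3.846 × 0.7604) / (1.00 − 0.260) = ln(2.925) / 0.7400 = 1.073/0.7400 = 1.450 d.
D_c = (k_d/k_a) L₀ e^(−k_d t_c) = (0.260/1.00) × 31.0 × e^(−0.260×1.450) = 0.2600 × 31.0 × 0.6859 = 5.528 mg/L.
Minimum DO = C_s − D_c = 11.4 − 5.528 = 5.872 mg/L.
x_c = v t_c = 0.536 m/s × 1.450 d × 86400 s/d = 67160 m ≈ 67.2 km.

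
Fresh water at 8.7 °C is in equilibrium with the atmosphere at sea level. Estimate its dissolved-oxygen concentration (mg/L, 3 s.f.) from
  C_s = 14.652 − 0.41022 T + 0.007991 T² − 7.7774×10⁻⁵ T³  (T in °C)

C_s = 14.652 − 0.41022×8.7 + 0.007991×8.7² − 7.7774×10⁻⁵×8.7³ = 11.64 mg/L.

C_s ≈ 11.6 mg/L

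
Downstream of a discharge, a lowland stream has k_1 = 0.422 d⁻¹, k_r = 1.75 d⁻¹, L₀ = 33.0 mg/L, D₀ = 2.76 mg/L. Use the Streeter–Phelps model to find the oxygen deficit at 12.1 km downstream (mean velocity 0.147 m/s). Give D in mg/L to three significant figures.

D ≈ 5.56 mg/L

Travel time t = x/v = 12.1 km / (0.147 m/s) = 12100 m / 0.147 m/s = 82310 s = 0.9527 d.
k_1 L₀/(k_r−k_1) = 0.422×33.0/(1.75−0.422) = 13.93/1.328 = 10.49 mg/L.
e^(−k_1 t) = e^(−0.422×0.9527) = 0.6690; e^(−k_r t) = e^(−1.75×0.9527) = 0.1888.
D = 10.49 × (0.6690 − 0.1888) + 2.76 × 0.1888 = 5.035 + 0.5210 = 5.556 mg/L.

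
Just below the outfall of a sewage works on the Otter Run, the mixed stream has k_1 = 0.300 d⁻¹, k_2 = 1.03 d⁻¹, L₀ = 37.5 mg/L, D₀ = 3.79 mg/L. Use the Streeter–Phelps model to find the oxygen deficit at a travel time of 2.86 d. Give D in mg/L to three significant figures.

D ≈ 5.92 mg/L

k_1 L₀/(k_2−k_1) = 0.300×37.5/(1.03−0.300) = 11.25/0.7300 = 15.41 mg/L.
e^(−k_1 t) = e^(−0.300×2.860) = 0.4240; e^(−k_2 t) = e^(−1.03×2.860) = 0.05256.
D = 15.41 × (0.4240 − 0.05256) + 3.79 × 0.05256 = 5.724 + 0.1992 = 5.924 mg/L.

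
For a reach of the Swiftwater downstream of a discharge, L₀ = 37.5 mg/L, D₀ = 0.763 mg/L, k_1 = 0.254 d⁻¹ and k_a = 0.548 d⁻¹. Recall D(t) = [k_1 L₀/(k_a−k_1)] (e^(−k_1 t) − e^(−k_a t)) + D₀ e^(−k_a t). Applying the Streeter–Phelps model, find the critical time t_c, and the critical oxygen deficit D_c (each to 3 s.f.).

With k_a/k_1 = 2.157 and 1 − D₀(k_a−k_1)/(k_1 L₀) = 0.9764,
t_c = ln(2.157 × 0.9764) / (0.548 − 0.254) = ln(2.107) / 0.2940 = 0.7451/0.2940 = 2.534 d.
L(t_c) = L₀ e^(−k_1 t_c) = 37.5 × 0.5253 = 19.70 mg/L, and at the critical point k_a D_c = k_1 L, so D_c = (0.254/0.548) × 19.70 = 9.131 mg/L.

t_c ≈ 2.53 d; D_c ≈ 9.13 mg/L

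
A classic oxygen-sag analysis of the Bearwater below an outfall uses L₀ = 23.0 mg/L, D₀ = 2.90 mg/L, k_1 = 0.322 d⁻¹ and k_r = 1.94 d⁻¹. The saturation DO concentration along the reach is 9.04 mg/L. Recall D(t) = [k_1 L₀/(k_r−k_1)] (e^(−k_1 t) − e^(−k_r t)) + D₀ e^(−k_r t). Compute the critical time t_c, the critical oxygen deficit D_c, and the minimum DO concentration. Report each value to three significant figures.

t_c ≈ 0.489 d; D_c ≈ 3.26 mg/L; min DO ≈ 5.78 mg/L

With k_r/k_1 = 6.025 and 1 − D₀(k_r−k_1)/(k_1 L₀) = 0.3664,
t_c = ln(6.025 × 0.3664) / (1.94 − 0.322) = ln(2.208) / 1.618 = 0.7920/1.618 = 0.4895 d.
L(t_c) = L₀ e^(−k_1 t_c) = 23.0 × 0.8542 = 19.65 mg/L, and at the critical point k_r D_c = k_1 L, so D_c = (0.322/1.94) × 19.65 = 3.261 mg/L.
Minimum DO = C_s − D_c = 9.04 − 3.261 = 5.779 mg/L.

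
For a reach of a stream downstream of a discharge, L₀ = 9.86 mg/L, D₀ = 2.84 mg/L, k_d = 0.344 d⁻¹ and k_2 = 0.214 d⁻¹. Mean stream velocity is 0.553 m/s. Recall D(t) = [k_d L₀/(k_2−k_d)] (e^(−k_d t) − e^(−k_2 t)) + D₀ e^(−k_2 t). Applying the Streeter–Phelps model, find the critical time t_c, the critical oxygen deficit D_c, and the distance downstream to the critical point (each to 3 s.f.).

t_c ≈ 2.86 d; D_c ≈ 5.93 mg/L; x_c ≈ 136 km

With k_2/k_d = 0.6221 and 1 − D₀(k_2−k_d)/(k_d L₀) = 1.109,
t_c = ln(0.6221 × 1.109) / (0.214 − 0.344) = ln(0.6898) / -0.1300 = -0.3713/-0.1300 = 2.856 d.
D_c = (k_d/k_2) L₀ e^(−k_d t_c) = (0.344/0.214) × 9.86 × e^(−0.344×2.856) = 1.607 × 9.86 × 0.3743 = 5.933 mg/L.
x_c = v t_c = 0.553 m/s × 2.856 d × 86400 s/d = 136500 m ≈ 136 km.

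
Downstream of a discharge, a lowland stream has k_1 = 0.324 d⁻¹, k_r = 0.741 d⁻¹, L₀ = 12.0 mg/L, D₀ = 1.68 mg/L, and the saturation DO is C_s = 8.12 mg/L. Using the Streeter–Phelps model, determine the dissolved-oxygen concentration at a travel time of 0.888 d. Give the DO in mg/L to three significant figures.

k_1 L₀/(k_r−k_1) = 0.324×12.0/(0.741−0.324) = 3.888/0.4170 = 9.324 mg/L.
e^(−k_1 t) = e^(−0.324×0.8880) = 0.7500; e^(−k_r t) = e^(−0.741×0.8880) = 0.5179.
D = 9.324 × (0.7500 − 0.5179) + 1.68 × 0.5179 = 2.164 + 0.8700 = 3.034 mg/L.
DO = C_s − D = 8.12 − 3.034 = 5.086 mg/L.

DO ≈ 5.09 mg/L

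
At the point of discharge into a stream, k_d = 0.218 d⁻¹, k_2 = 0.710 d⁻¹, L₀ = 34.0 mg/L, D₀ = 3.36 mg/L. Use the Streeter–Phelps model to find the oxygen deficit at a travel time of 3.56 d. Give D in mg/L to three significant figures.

k_d L₀/(k_2−k_d) = 0.218×34.0/(0.710−0.218) = 7.412/0.4920 = 15.07 mg/L.
e^(−k_d t) = e^(−0.218×3.560) = 0.4602; e^(−k_2 t) = e^(−0.710×3.560) = 0.07985.
D = 15.07 × (0.4602 − 0.07985) + 3.36 × 0.07985 = 5.730 + 0.2683 = 5.998 mg/L.

D ≈ 6.00 mg/L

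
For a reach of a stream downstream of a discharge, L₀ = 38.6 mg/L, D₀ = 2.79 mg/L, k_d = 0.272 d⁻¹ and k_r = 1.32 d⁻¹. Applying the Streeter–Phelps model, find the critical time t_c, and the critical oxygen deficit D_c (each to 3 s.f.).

t_c ≈ 1.20 d; D_c ≈ 5.75 mg/L

With k_r/k_d = 4.853 and 1 − D₀(k_r−k_d)/(k_d L₀) = 0.7215,
t_c = ln(4.853 × 0.7215) / (1.32 − 0.272) = ln(3.501) / 1.048 = 1.253/1.048 = 1.196 d.
L(t_c) = L₀ e^(−k_d t_c) = 38.6 × 0.7223 = 27.88 mg/L, and at the critical point k_r D_c = k_d L, so D_c = (0.272/1.32) × 27.88 = 5.745 mg/L.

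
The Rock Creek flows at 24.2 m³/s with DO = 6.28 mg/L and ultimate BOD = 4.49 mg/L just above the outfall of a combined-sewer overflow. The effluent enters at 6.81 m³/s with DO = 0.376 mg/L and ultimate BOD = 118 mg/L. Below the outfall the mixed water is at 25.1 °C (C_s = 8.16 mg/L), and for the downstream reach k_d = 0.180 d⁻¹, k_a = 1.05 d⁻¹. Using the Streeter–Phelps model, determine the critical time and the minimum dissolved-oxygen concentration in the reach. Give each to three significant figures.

Mixed DO = (24.2×6.28 + 6.81×0.376)/(24.2+6.81) = 154.5/31.01 = 4.983 mg/L.
Mixed L₀ = (24.2×4.49 + 6.81×118)/(31.01) = 912.2/31.01 = 29.42 mg/L.
Initial deficit D₀ = C_s − DO₀ = 8.16 − 4.983 = 3.177 mg/L.
t_c = (1/0.8700) ln[(1.05/0.180)(1 − 3.177×0.8700/(0.180×29.42))] = 1.149 × ln(2.789) = 1.179 d.
D_c = (0.180/1.05) × 29.42 × e^(−0.180×1.179) = 0.1714 × 29.42 × 0.8088 = 4.079 mg/L.
Minimum DO = 8.16 − 4.079 = 4.081 mg/L.

t_c ≈ 1.18 d; minimum DO ≈ 4.08 mg/L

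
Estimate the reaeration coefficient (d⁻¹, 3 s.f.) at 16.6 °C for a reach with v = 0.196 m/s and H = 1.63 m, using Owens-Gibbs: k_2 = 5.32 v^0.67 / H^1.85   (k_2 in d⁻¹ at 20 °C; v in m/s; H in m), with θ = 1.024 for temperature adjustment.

k_2(20) = 5.32 × 0.196^0.67 / 1.63^1.85 = 5.32 × 0.3356 / 2.469 = 0.7231 d⁻¹.
k_2(16.6) = 0.7231 × 1.024^(16.6−20) = 0.7231 × 0.9225 = 0.6670 d⁻¹.

k_2 ≈ 0.667 d⁻¹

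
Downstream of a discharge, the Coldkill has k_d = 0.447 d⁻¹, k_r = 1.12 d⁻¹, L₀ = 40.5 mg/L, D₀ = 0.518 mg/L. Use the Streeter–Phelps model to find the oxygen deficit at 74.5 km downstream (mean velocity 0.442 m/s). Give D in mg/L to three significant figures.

Travel time t = x/v = 74.5 km / (0.442 m/s) = 74500 m / 0.442 m/s = 168600 s = 1.951 d.
k_d L₀/(k_r−k_d) = 0.447×40.5/(1.12−0.447) = 18.10/0.6730 = 26.90 mg/L.
e^(−k_d t) = e^(−0.447×1.951) = 0.4181; e^(−k_r t) = e^(−1.12×1.951) = 0.1125.
D = 26.90 × (0.4181 − 0.1125) + 0.518 × 0.1125 = 8.221 + 0.05827 = 8.279 mg/L.

D ≈ 8.28 mg/L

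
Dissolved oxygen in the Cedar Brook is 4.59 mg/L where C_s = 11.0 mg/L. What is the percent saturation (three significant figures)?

41.7 % saturation

% saturation = C/C_s × 100 = 4.59/11.0 × 100 = 41.7 %.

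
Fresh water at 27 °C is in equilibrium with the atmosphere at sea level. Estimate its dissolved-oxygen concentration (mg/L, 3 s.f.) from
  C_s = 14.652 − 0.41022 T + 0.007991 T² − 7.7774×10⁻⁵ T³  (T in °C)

C_s ≈ 7.87 mg/L

C_s = 14.652 − 0.41022×27 + 0.007991×27² − 7.7774×10⁻⁵×27³ = 7.871 mg/L.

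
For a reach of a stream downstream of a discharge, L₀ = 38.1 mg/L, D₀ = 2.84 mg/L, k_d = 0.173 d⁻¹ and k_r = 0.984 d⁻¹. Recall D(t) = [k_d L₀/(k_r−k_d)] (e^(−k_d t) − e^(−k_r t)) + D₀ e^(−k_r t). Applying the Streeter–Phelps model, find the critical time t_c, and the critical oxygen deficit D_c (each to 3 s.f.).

With k_r/k_d = 5.688 and 1 − D₀(k_r−k_d)/(k_d L₀) = 0.6506,
t_c = ln(5.688 × 0.6506) / (0.984 − 0.173) = ln(3.700) / 0.8110 = 1.308/0.8110 = 1.613 d.
D_c = (k_d/k_r) L₀ e^(−k_d t_c) = (0.173/0.984) × 38.1 × e^(−0.173×1.613) = 0.1758 × 38.1 × 0.7565 = 5.067 mg/L.

t_c ≈ 1.61 d; D_c ≈ 5.07 mg/L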